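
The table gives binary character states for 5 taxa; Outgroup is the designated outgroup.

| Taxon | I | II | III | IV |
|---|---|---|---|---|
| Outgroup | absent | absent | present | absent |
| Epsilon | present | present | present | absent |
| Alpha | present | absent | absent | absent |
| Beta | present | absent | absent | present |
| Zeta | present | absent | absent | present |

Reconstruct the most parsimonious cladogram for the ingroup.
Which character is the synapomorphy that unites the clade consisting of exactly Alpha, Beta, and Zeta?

III

Character polarity is set by the outgroup: the derived state is whichever differs from the outgroup's state, so for III the derived state is 'absent', and for the remaining characters it is 'present'.
All ingroup taxa share the derived state 'present' for I; it defines the ingroup but does not resolve relationships within it.
II (derived state 'present') is unique to Epsilon (autapomorphy; uninformative for grouping).
Only Alpha, Beta, and Zeta show the derived state 'absent' for III, supporting them as a clade.
Only Beta and Zeta show the derived state 'present' for IV, supporting them as a clade.
Most parsimonious ingroup topology: (Epsilon,(Alpha,(Beta,Zeta))).
The clade {Alpha, Beta, Zeta} is supported by III: its derived state 'absent' occurs in exactly those taxa and in no other taxon (including the outgroup).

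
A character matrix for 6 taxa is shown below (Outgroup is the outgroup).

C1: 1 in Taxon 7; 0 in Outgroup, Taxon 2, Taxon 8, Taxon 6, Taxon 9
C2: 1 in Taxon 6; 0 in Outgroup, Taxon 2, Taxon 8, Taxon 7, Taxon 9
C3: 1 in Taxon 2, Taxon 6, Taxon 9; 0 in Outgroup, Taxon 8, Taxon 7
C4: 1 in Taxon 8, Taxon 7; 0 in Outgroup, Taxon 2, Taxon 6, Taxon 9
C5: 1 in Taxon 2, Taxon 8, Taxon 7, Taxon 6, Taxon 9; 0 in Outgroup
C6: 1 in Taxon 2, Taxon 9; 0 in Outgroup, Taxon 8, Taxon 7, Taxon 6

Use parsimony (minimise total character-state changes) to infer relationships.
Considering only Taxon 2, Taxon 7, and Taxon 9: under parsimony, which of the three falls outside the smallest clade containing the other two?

The outgroup has state '0' for every character, so '1' is the derived state throughout.
C1: derived state '1' in Taxon 7 only — an autapomorphy, so it tells us nothing about relationships among taxa.
C2 (derived state '1') is unique to Taxon 6 (autapomorphy; uninformative for grouping).
Only Taxon 2, Taxon 6, and Taxon 9 show the derived state '1' for C3, supporting them as a clade.
C4 (derived state '1') is shared by Taxon 7 and Taxon 8 — a synapomorphy uniting that clade.
All ingroup taxa share the derived state '1' for C5; it defines the ingroup but does not resolve relationships within it.
C6: derived state '1' in Taxon 2 and Taxon 9 only — synapomorphy for {Taxon 2, Taxon 9}.
Most parsimonious ingroup topology: (((Taxon 2,Taxon 9),Taxon 6),(Taxon 8,Taxon 7)).
Taxon 9 and Taxon 2 share a more recent common ancestor with each other than either does with Taxon 7, so Taxon 7 is the least closely related of the three.

Taxon 7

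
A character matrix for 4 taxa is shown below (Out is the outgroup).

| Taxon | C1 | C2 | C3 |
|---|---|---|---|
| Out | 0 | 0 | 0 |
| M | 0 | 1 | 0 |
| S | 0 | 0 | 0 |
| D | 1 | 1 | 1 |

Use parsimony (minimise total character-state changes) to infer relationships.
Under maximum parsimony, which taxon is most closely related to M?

D

The outgroup has state '0' for every character, so '1' is the derived state throughout.
C1: derived state '1' in D only — an autapomorphy, so it tells us nothing about relationships among taxa.
C2 (derived state '1') is shared by D and M — a synapomorphy uniting that clade.
C3: derived state '1' in D only — an autapomorphy, so it tells us nothing about relationships among taxa.
Most parsimonious ingroup topology: ((M,D),S).
M and D form a cherry on this tree, so they are sister taxa.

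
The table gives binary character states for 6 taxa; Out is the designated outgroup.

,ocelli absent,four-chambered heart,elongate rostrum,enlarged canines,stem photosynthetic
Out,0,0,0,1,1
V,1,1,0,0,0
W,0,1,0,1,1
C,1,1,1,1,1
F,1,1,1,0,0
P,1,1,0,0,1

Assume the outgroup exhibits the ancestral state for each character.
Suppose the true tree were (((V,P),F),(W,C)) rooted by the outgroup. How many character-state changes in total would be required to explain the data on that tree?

Map each character onto (((V,P),F),(W,C)) (rooted by Out) and count the minimum state changes it requires (Fitch parsimony):
ocelli absent: 2; four-chambered heart: 1; elongate rostrum: 2; enlarged canines: 1; stem photosynthetic: 2.
Total tree length = 8.

8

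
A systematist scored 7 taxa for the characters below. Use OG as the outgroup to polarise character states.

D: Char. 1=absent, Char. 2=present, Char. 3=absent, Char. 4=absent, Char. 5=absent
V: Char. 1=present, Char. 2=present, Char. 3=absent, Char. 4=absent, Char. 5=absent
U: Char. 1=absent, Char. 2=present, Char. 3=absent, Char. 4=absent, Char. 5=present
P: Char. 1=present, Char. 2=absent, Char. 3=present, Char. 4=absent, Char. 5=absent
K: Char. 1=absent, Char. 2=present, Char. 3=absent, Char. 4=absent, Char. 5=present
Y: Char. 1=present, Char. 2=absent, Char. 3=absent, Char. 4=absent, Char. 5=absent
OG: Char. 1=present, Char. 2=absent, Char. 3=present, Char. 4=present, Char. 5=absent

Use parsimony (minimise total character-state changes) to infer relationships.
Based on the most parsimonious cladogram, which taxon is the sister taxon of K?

U

Character polarity is set by the outgroup: the derived state is whichever differs from the outgroup's state, so for Char. 1, Char. 3, Char. 4 the derived state is 'absent', and for the remaining characters it is 'present'.
Char. 1: derived state 'absent' in D, K, and U only — synapomorphy for {D, K, U}.
Char. 2: derived state 'present' in D, K, U, and V only — synapomorphy for {D, K, U, V}.
Char. 3: derived state 'absent' in D, K, U, V, and Y only — synapomorphy for {D, K, U, V, Y}.
Char. 4 (derived state 'absent') is shared by all ingroup taxa — unites the whole ingroup.
Char. 5 (derived state 'present') is shared by K and U — a synapomorphy uniting that clade.
Most parsimonious ingroup topology: (((V,((K,U),D)),Y),P).
K and U form a cherry on this tree, so they are sister taxa.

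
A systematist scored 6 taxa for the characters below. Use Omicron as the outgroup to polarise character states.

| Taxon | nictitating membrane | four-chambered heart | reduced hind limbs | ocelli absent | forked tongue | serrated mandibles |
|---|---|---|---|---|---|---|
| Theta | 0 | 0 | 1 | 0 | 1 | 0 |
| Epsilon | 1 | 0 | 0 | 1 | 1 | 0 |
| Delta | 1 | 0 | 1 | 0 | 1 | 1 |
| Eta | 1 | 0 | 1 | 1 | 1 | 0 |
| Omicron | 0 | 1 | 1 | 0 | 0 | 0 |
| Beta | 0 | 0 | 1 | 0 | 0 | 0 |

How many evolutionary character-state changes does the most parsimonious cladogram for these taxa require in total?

Character polarity is set by the outgroup: the derived state is whichever differs from the outgroup's state, so for four-chambered heart, reduced hind limbs the derived state is '0', and for the remaining characters it is '1'.
Only Delta, Epsilon, and Eta show the derived state '1' for nictitating membrane, supporting them as a clade.
four-chambered heart (derived state '0') is shared by all ingroup taxa — unites the whole ingroup.
reduced hind limbs: derived state '0' in Epsilon only — an autapomorphy, so it tells us nothing about relationships among taxa.
ocelli absent: derived state '1' in Epsilon and Eta only — synapomorphy for {Epsilon, Eta}.
forked tongue (derived state '1') is shared by Delta, Epsilon, Eta, and Theta — a synapomorphy uniting that clade.
serrated mandibles: derived state '1' in Delta only — an autapomorphy, so it tells us nothing about relationships among taxa.
Most parsimonious ingroup topology: ((Theta,(Delta,(Epsilon,Eta))),Beta).
Changes per character on this tree: nictitating membrane: 1; four-chambered heart: 1; reduced hind limbs: 1; ocelli absent: 1; forked tongue: 1; serrated mandibles: 1.
Total = 6.

6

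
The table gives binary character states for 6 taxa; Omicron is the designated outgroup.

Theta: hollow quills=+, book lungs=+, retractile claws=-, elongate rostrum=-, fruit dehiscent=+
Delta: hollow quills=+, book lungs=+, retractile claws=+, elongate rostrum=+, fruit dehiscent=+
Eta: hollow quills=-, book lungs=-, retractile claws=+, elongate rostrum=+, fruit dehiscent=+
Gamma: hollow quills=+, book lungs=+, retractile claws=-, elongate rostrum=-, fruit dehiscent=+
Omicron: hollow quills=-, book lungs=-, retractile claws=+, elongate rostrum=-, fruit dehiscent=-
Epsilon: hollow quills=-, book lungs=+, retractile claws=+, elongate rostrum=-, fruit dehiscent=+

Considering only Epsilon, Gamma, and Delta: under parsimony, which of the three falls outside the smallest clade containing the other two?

Epsilon

Character polarity is set by the outgroup: the derived state is whichever differs from the outgroup's state, so for retractile claws the derived state is '-', and for the remaining characters it is '+'.
Only Delta, Gamma, and Theta show the derived state '+' for hollow quills, supporting them as a clade.
book lungs: derived state '+' in Delta, Epsilon, Gamma, and Theta only — synapomorphy for {Delta, Epsilon, Gamma, Theta}.
retractile claws: derived state '-' in Gamma and Theta only — synapomorphy for {Gamma, Theta}.
elongate rostrum groups Delta and Eta, which is incompatible with the clades supported by the remaining characters; treating it as convergent (homoplasy) costs fewer steps than any alternative tree.
fruit dehiscent (derived state '+') is shared by all ingroup taxa — unites the whole ingroup.
Most parsimonious ingroup topology: ((((Theta,Gamma),Delta),Epsilon),Eta).
Delta and Gamma share a more recent common ancestor with each other than either does with Epsilon, so Epsilon is the least closely related of the three.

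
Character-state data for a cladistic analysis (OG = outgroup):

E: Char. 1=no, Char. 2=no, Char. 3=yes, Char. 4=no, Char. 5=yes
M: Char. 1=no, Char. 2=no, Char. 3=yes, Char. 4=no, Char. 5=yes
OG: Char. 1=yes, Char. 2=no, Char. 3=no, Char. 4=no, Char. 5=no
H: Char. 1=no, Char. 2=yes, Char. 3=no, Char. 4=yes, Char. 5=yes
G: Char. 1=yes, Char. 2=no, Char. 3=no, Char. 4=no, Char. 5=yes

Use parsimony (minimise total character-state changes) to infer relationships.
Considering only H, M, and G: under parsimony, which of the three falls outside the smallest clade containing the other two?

G

Character polarity is set by the outgroup: the derived state is whichever differs from the outgroup's state, so for Char. 1 the derived state is 'no', and for the remaining characters it is 'yes'.
Char. 1: derived state 'no' in E, H, and M only — synapomorphy for {E, H, M}.
Char. 2: derived state 'yes' in H only — an autapomorphy, so it tells us nothing about relationships among taxa.
Only E and M show the derived state 'yes' for Char. 3, supporting them as a clade.
Char. 4: derived state 'yes' in H only — an autapomorphy, so it tells us nothing about relationships among taxa.
Char. 5 (derived state 'yes') is shared by all ingroup taxa — unites the whole ingroup.
Most parsimonious ingroup topology: (((E,M),H),G).
H and M share a more recent common ancestor with each other than either does with G, so G is the least closely related of the three.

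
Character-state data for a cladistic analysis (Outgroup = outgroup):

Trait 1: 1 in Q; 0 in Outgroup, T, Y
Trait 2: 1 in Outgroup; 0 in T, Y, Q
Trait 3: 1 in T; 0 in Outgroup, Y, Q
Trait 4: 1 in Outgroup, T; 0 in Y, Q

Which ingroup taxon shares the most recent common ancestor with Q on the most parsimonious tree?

Y

Character polarity is set by the outgroup: the derived state is whichever differs from the outgroup's state, so for Trait 2, Trait 4 the derived state is '0', and for the remaining characters it is '1'.
Trait 1: derived state '1' in Q only — an autapomorphy, so it tells us nothing about relationships among taxa.
Trait 2 (derived state '0') is shared by all ingroup taxa — unites the whole ingroup.
Trait 3 (derived state '1') is unique to T (autapomorphy; uninformative for grouping).
Trait 4: derived state '0' in Q and Y only — synapomorphy for {Q, Y}.
Most parsimonious ingroup topology: (T,(Y,Q)).
Q and Y form a cherry on this tree, so they are sister taxa.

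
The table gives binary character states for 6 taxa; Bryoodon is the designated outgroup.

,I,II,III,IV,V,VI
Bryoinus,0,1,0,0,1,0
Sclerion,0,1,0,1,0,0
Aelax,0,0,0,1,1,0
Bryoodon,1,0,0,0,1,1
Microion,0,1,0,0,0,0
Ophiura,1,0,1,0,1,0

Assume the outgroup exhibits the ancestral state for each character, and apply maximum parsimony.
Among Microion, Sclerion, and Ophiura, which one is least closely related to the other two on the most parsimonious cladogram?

Character polarity is set by the outgroup: the derived state is whichever differs from the outgroup's state, so for I, V, VI the derived state is '0', and for the remaining characters it is '1'.
I (derived state '0') is shared by Aelax, Bryoinus, Microion, and Sclerion — a synapomorphy uniting that clade.
Only Bryoinus, Microion, and Sclerion show the derived state '1' for II, supporting them as a clade.
III: derived state '1' in Ophiura only — an autapomorphy, so it tells us nothing about relationships among taxa.
IV (state '1') occurs in Aelax and Sclerion but conflicts with the nesting implied by the other characters — most parsimoniously interpreted as homoplasy.
Only Microion and Sclerion show the derived state '0' for V, supporting them as a clade.
VI (derived state '0') is shared by all ingroup taxa — unites the whole ingroup.
Most parsimonious ingroup topology: ((Aelax,((Microion,Sclerion),Bryoinus)),Ophiura).
Microion and Sclerion share a more recent common ancestor with each other than either does with Ophiura, so Ophiura is the least closely related of the three.

Ophiura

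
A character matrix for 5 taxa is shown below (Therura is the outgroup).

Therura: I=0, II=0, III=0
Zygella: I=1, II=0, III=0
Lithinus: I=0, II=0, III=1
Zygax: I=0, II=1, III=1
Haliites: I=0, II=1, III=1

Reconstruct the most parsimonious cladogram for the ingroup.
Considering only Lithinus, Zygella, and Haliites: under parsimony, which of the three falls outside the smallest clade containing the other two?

The outgroup has state '0' for every character, so '1' is the derived state throughout.
I: derived state '1' in Zygella only — an autapomorphy, so it tells us nothing about relationships among taxa.
Only Haliites and Zygax show the derived state '1' for II, supporting them as a clade.
III: derived state '1' in Haliites, Lithinus, and Zygax only — synapomorphy for {Haliites, Lithinus, Zygax}.
Most parsimonious ingroup topology: (Zygella,(Lithinus,(Zygax,Haliites))).
Lithinus and Haliites share a more recent common ancestor with each other than either does with Zygella, so Zygella is the least closely related of the three.

Zygella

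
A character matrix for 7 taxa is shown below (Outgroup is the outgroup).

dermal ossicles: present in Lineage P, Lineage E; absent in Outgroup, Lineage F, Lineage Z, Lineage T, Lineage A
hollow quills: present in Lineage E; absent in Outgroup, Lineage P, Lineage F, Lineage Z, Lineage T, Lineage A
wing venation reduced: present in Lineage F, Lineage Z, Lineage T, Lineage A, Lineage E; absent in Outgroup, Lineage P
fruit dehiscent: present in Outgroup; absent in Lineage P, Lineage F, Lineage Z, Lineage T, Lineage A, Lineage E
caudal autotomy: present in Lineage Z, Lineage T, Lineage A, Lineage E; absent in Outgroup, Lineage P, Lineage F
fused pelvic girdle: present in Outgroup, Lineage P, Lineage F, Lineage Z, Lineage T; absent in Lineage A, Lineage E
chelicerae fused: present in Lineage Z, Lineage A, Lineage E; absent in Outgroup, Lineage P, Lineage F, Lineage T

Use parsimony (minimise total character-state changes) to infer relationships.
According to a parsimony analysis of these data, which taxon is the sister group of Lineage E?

Lineage A

Character polarity is set by the outgroup: the derived state is whichever differs from the outgroup's state, so for fruit dehiscent, fused pelvic girdle the derived state is 'absent', and for the remaining characters it is 'present'.
dermal ossicles groups Lineage E and Lineage P, which is incompatible with the clades supported by the remaining characters; treating it as convergent (homoplasy) costs fewer steps than any alternative tree.
hollow quills: derived state 'present' in Lineage E only — an autapomorphy, so it tells us nothing about relationships among taxa.
wing venation reduced: derived state 'present' in Lineage A, Lineage E, Lineage F, Lineage T, and Lineage Z only — synapomorphy for {Lineage A, Lineage E, Lineage F, Lineage T, Lineage Z}.
All ingroup taxa share the derived state 'absent' for fruit dehiscent; it defines the ingroup but does not resolve relationships within it.
Only Lineage A, Lineage E, Lineage T, and Lineage Z show the derived state 'present' for caudal autotomy, supporting them as a clade.
fused pelvic girdle (derived state 'absent') is shared by Lineage A and Lineage E — a synapomorphy uniting that clade.
chelicerae fused (derived state 'present') is shared by Lineage A, Lineage E, and Lineage Z — a synapomorphy uniting that clade.
Most parsimonious ingroup topology: (Lineage P,(Lineage F,((Lineage Z,(Lineage A,Lineage E)),Lineage T))).
Lineage E and Lineage A form a cherry on this tree, so they are sister taxa.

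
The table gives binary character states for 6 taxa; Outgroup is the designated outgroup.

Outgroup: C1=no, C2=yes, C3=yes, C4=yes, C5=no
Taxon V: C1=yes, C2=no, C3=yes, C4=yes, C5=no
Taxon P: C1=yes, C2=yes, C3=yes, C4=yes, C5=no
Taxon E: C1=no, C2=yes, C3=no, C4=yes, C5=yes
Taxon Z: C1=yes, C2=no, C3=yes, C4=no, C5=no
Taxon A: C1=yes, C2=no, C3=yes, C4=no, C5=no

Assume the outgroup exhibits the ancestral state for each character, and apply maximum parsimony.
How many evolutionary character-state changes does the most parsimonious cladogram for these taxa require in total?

Character polarity is set by the outgroup: the derived state is whichever differs from the outgroup's state, so for C2, C3, C4 the derived state is 'no', and for the remaining characters it is 'yes'.
C1: derived state 'yes' in Taxon A, Taxon P, Taxon V, and Taxon Z only — synapomorphy for {Taxon A, Taxon P, Taxon V, Taxon Z}.
C2 (derived state 'no') is shared by Taxon A, Taxon V, and Taxon Z — a synapomorphy uniting that clade.
C3: derived state 'no' in Taxon E only — an autapomorphy, so it tells us nothing about relationships among taxa.
C4: derived state 'no' in Taxon A and Taxon Z only — synapomorphy for {Taxon A, Taxon Z}.
C5 (derived state 'yes') is unique to Taxon E (autapomorphy; uninformative for grouping).
Most parsimonious ingroup topology: (((Taxon V,(Taxon Z,Taxon A)),Taxon P),Taxon E).
Changes per character on this tree: C1: 1; C2: 1; C3: 1; C4: 1; C5: 1.
Total = 5.

5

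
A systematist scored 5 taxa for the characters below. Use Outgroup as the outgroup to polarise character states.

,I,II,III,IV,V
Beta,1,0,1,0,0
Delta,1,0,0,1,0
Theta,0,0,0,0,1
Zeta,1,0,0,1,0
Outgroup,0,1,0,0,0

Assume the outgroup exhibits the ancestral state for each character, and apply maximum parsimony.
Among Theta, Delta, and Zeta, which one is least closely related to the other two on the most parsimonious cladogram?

Theta

Character polarity is set by the outgroup: the derived state is whichever differs from the outgroup's state, so for II the derived state is '0', and for the remaining characters it is '1'.
I (derived state '1') is shared by Beta, Delta, and Zeta — a synapomorphy uniting that clade.
II (derived state '0') is shared by all ingroup taxa — unites the whole ingroup.
III (derived state '1') is unique to Beta (autapomorphy; uninformative for grouping).
Only Delta and Zeta show the derived state '1' for IV, supporting them as a clade.
V: derived state '1' in Theta only — an autapomorphy, so it tells us nothing about relationships among taxa.
Most parsimonious ingroup topology: (((Zeta,Delta),Beta),Theta).
Zeta and Delta share a more recent common ancestor with each other than either does with Theta, so Theta is the least closely related of the three.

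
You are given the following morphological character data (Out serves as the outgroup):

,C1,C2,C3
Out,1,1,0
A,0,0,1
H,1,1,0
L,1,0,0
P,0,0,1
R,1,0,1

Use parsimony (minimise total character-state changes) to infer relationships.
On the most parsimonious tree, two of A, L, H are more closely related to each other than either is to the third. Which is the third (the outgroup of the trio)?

H

Character polarity is set by the outgroup: the derived state is whichever differs from the outgroup's state, so for C1, C2 the derived state is '0', and for the remaining characters it is '1'.
C1 (derived state '0') is shared by A and P — a synapomorphy uniting that clade.
C2 (derived state '0') is shared by A, L, P, and R — a synapomorphy uniting that clade.
C3: derived state '1' in A, P, and R only — synapomorphy for {A, P, R}.
Most parsimonious ingroup topology: ((((A,P),R),L),H).
A and L share a more recent common ancestor with each other than either does with H, so H is the least closely related of the three.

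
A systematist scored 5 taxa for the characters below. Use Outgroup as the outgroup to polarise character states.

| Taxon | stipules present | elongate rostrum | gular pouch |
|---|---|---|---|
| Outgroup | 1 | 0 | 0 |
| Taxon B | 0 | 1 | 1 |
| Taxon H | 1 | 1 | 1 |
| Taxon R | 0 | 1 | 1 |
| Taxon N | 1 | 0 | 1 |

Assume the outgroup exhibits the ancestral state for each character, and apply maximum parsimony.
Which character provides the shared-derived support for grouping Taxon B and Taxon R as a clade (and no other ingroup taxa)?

Character polarity is set by the outgroup: the derived state is whichever differs from the outgroup's state, so for stipules present the derived state is '0', and for the remaining characters it is '1'.
stipules present (derived state '0') is shared by Taxon B and Taxon R — a synapomorphy uniting that clade.
Only Taxon B, Taxon H, and Taxon R show the derived state '1' for elongate rostrum, supporting them as a clade.
All ingroup taxa share the derived state '1' for gular pouch; it defines the ingroup but does not resolve relationships within it.
Most parsimonious ingroup topology: (((Taxon B,Taxon R),Taxon H),Taxon N).
The clade {Taxon B, Taxon R} is supported by stipules present: its derived state '0' occurs in exactly those taxa and in no other taxon (including the outgroup).

stipules present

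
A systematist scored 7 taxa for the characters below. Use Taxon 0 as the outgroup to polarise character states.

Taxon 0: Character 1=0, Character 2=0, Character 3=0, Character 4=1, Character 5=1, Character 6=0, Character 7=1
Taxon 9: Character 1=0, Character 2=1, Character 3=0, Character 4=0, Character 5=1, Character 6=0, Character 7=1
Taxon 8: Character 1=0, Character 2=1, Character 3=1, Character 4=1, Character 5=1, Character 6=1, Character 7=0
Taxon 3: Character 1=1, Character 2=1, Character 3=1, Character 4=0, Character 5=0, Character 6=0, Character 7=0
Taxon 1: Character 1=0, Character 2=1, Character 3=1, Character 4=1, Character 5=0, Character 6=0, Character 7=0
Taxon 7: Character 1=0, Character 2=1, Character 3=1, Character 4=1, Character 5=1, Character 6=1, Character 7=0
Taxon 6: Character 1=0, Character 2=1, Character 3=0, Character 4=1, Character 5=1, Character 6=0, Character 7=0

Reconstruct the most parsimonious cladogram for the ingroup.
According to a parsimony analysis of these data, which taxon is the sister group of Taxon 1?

Character polarity is set by the outgroup: the derived state is whichever differs from the outgroup's state, so for Character 4, Character 5, Character 7 the derived state is '0', and for the remaining characters it is '1'.
Character 1: derived state '1' in Taxon 3 only — an autapomorphy, so it tells us nothing about relationships among taxa.
Character 2 (derived state '1') is shared by all ingroup taxa — unites the whole ingroup.
Character 3: derived state '1' in Taxon 1, Taxon 3, Taxon 7, and Taxon 8 only — synapomorphy for {Taxon 1, Taxon 3, Taxon 7, Taxon 8}.
Character 4 (state '0') occurs in Taxon 3 and Taxon 9 but conflicts with the nesting implied by the other characters — most parsimoniously interpreted as homoplasy.
Character 5: derived state '0' in Taxon 1 and Taxon 3 only — synapomorphy for {Taxon 1, Taxon 3}.
Only Taxon 7 and Taxon 8 show the derived state '1' for Character 6, supporting them as a clade.
Only Taxon 1, Taxon 3, Taxon 6, Taxon 7, and Taxon 8 show the derived state '0' for Character 7, supporting them as a clade.
Most parsimonious ingroup topology: (Taxon 9,(((Taxon 8,Taxon 7),(Taxon 3,Taxon 1)),Taxon 6)).
Taxon 1 and Taxon 3 form a cherry on this tree, so they are sister taxa.

Taxon 3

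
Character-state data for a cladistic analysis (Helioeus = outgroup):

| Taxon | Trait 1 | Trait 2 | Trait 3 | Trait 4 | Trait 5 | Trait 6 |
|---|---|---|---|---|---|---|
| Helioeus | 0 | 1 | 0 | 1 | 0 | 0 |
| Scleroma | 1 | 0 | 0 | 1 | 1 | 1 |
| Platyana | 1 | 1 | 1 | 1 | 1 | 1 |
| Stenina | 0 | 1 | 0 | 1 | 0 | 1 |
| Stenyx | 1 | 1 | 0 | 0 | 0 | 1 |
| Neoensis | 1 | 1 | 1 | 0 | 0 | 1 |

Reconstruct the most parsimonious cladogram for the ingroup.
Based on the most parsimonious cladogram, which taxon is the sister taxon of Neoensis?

Character polarity is set by the outgroup: the derived state is whichever differs from the outgroup's state, so for Trait 2, Trait 4 the derived state is '0', and for the remaining characters it is '1'.
Only Neoensis, Platyana, Scleroma, and Stenyx show the derived state '1' for Trait 1, supporting them as a clade.
Trait 2 (derived state '0') is unique to Scleroma (autapomorphy; uninformative for grouping).
Trait 3 (state '1') occurs in Neoensis and Platyana but conflicts with the nesting implied by the other characters — most parsimoniously interpreted as homoplasy.
Trait 4 (derived state '0') is shared by Neoensis and Stenyx — a synapomorphy uniting that clade.
Trait 5 (derived state '1') is shared by Platyana and Scleroma — a synapomorphy uniting that clade.
All ingroup taxa share the derived state '1' for Trait 6; it defines the ingroup but does not resolve relationships within it.
Most parsimonious ingroup topology: (((Scleroma,Platyana),(Stenyx,Neoensis)),Stenina).
Neoensis and Stenyx form a cherry on this tree, so they are sister taxa.

Stenyx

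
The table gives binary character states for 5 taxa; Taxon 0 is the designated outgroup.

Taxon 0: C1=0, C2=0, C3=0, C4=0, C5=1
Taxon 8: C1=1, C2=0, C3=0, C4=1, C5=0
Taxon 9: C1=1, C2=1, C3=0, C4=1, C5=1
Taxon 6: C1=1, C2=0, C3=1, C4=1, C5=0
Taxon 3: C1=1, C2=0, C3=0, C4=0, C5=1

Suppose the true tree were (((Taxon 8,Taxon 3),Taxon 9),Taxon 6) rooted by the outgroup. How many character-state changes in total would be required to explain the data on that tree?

7

Map each character onto (((Taxon 8,Taxon 3),Taxon 9),Taxon 6) (rooted by Taxon 0) and count the minimum state changes it requires (Fitch parsimony):
C1: 1; C2: 1; C3: 1; C4: 2; C5: 2.
Total tree length = 7.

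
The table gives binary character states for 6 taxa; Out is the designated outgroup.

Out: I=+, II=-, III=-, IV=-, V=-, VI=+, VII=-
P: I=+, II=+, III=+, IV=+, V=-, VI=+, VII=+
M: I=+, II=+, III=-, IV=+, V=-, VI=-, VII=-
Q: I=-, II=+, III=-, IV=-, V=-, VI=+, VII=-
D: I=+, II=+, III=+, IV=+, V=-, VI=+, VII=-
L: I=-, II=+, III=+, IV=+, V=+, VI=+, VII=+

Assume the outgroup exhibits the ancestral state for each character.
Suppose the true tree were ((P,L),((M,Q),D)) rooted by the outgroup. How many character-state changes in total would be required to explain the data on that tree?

10

Map each character onto ((P,L),((M,Q),D)) (rooted by Out) and count the minimum state changes it requires (Fitch parsimony):
I: 2; II: 1; III: 2; IV: 2; V: 1; VI: 1; VII: 1.
Total tree length = 10.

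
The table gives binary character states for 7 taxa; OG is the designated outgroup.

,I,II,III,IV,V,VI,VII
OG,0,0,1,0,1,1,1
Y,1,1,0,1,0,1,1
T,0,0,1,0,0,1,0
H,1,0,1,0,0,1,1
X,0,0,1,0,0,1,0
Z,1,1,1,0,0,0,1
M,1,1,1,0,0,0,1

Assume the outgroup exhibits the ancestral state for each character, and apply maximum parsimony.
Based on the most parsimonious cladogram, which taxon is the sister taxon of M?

Character polarity is set by the outgroup: the derived state is whichever differs from the outgroup's state, so for III, V, VI, VII the derived state is '0', and for the remaining characters it is '1'.
Only H, M, Y, and Z show the derived state '1' for I, supporting them as a clade.
Only M, Y, and Z show the derived state '1' for II, supporting them as a clade.
III (derived state '0') is unique to Y (autapomorphy; uninformative for grouping).
IV (derived state '1') is unique to Y (autapomorphy; uninformative for grouping).
All ingroup taxa share the derived state '0' for V; it defines the ingroup but does not resolve relationships within it.
Only M and Z show the derived state '0' for VI, supporting them as a clade.
VII (derived state '0') is shared by T and X — a synapomorphy uniting that clade.
Most parsimonious ingroup topology: (((Y,(Z,M)),H),(T,X)).
M and Z form a cherry on this tree, so they are sister taxa.

Z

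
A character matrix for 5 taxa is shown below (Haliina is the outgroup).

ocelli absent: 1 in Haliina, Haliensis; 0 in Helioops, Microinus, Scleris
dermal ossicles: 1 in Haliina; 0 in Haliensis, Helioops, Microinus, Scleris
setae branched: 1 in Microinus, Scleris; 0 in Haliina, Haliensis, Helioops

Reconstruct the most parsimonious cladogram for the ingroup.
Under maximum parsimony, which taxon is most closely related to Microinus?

Scleris

Character polarity is set by the outgroup: the derived state is whichever differs from the outgroup's state, so for ocelli absent, dermal ossicles the derived state is '0', and for the remaining characters it is '1'.
ocelli absent: derived state '0' in Helioops, Microinus, and Scleris only — synapomorphy for {Helioops, Microinus, Scleris}.
All ingroup taxa share the derived state '0' for dermal ossicles; it defines the ingroup but does not resolve relationships within it.
setae branched: derived state '1' in Microinus and Scleris only — synapomorphy for {Microinus, Scleris}.
Most parsimonious ingroup topology: (Haliensis,(Helioops,(Microinus,Scleris))).
Microinus and Scleris form a cherry on this tree, so they are sister taxa.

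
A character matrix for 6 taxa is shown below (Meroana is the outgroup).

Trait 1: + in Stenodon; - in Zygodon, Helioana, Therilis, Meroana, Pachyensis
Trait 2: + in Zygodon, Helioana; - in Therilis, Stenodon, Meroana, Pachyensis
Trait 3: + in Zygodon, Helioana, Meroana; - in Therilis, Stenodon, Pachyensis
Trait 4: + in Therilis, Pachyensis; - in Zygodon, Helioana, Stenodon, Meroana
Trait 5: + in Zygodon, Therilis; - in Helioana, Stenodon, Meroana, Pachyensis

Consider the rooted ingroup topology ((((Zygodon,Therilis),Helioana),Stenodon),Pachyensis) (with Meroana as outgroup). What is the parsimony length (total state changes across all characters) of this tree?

9

Map each character onto ((((Zygodon,Therilis),Helioana),Stenodon),Pachyensis) (rooted by Meroana) and count the minimum state changes it requires (Fitch parsimony):
Trait 1: 1; Trait 2: 2; Trait 3: 3; Trait 4: 2; Trait 5: 1.
Total tree length = 9.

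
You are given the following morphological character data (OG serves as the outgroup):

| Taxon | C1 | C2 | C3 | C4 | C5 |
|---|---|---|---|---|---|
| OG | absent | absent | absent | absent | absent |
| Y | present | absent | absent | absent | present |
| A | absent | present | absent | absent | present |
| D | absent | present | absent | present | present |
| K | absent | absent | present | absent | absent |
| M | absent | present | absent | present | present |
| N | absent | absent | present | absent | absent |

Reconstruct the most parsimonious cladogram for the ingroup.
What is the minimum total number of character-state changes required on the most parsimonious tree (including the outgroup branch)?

5

The outgroup has state 'absent' for every character, so 'present' is the derived state throughout.
C1 (derived state 'present') is unique to Y (autapomorphy; uninformative for grouping).
Only A, D, and M show the derived state 'present' for C2, supporting them as a clade.
C3 (derived state 'present') is shared by K and N — a synapomorphy uniting that clade.
C4 (derived state 'present') is shared by D and M — a synapomorphy uniting that clade.
Only A, D, M, and Y show the derived state 'present' for C5, supporting them as a clade.
Most parsimonious ingroup topology: ((Y,(A,(D,M))),(K,N)).
Changes per character on this tree: C1: 1; C2: 1; C3: 1; C4: 1; C5: 1.
Total = 5.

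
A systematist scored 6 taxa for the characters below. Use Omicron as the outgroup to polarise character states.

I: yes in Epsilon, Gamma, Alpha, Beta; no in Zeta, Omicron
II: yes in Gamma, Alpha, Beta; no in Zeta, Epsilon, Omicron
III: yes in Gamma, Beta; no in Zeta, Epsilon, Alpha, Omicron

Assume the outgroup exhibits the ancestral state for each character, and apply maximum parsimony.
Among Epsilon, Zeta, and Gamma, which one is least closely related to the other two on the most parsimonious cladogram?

The outgroup has state 'no' for every character, so 'yes' is the derived state throughout.
Only Alpha, Beta, Epsilon, and Gamma show the derived state 'yes' for I, supporting them as a clade.
II (derived state 'yes') is shared by Alpha, Beta, and Gamma — a synapomorphy uniting that clade.
Only Beta and Gamma show the derived state 'yes' for III, supporting them as a clade.
Most parsimonious ingroup topology: ((((Beta,Gamma),Alpha),Epsilon),Zeta).
Gamma and Epsilon share a more recent common ancestor with each other than either does with Zeta, so Zeta is the least closely related of the three.

Zeta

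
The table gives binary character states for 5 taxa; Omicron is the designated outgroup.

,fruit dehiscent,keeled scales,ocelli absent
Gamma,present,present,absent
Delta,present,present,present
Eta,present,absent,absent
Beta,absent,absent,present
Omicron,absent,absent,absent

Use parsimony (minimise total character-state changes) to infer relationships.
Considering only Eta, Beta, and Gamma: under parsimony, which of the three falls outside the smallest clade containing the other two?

Beta

The outgroup has state 'absent' for every character, so 'present' is the derived state throughout.
fruit dehiscent: derived state 'present' in Delta, Eta, and Gamma only — synapomorphy for {Delta, Eta, Gamma}.
keeled scales: derived state 'present' in Delta and Gamma only — synapomorphy for {Delta, Gamma}.
ocelli absent (state 'present') occurs in Beta and Delta but conflicts with the nesting implied by the other characters — most parsimoniously interpreted as homoplasy.
Most parsimonious ingroup topology: (Beta,((Gamma,Delta),Eta)).
Eta and Gamma share a more recent common ancestor with each other than either does with Beta, so Beta is the least closely related of the three.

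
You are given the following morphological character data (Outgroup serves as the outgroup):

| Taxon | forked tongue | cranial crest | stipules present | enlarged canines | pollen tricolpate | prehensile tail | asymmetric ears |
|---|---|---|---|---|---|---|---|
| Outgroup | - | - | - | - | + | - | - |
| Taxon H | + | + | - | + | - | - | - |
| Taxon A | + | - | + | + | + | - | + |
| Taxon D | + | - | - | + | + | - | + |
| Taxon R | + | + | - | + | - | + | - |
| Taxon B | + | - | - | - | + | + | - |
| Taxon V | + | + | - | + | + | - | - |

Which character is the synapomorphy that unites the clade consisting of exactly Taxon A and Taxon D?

asymmetric ears

Character polarity is set by the outgroup: the derived state is whichever differs from the outgroup's state, so for pollen tricolpate the derived state is '-', and for the remaining characters it is '+'.
All ingroup taxa share the derived state '+' for forked tongue; it defines the ingroup but does not resolve relationships within it.
cranial crest: derived state '+' in Taxon H, Taxon R, and Taxon V only — synapomorphy for {Taxon H, Taxon R, Taxon V}.
stipules present: derived state '+' in Taxon A only — an autapomorphy, so it tells us nothing about relationships among taxa.
enlarged canines (derived state '+') is shared by Taxon A, Taxon D, Taxon H, Taxon R, and Taxon V — a synapomorphy uniting that clade.
pollen tricolpate: derived state '-' in Taxon H and Taxon R only — synapomorphy for {Taxon H, Taxon R}.
prehensile tail groups Taxon B and Taxon R, which is incompatible with the clades supported by the remaining characters; treating it as convergent (homoplasy) costs fewer steps than any alternative tree.
asymmetric ears (derived state '+') is shared by Taxon A and Taxon D — a synapomorphy uniting that clade.
Most parsimonious ingroup topology: ((((Taxon H,Taxon R),Taxon V),(Taxon A,Taxon D)),Taxon B).
The clade {Taxon A, Taxon D} is supported by asymmetric ears: its derived state '+' occurs in exactly those taxa and in no other taxon (including the outgroup).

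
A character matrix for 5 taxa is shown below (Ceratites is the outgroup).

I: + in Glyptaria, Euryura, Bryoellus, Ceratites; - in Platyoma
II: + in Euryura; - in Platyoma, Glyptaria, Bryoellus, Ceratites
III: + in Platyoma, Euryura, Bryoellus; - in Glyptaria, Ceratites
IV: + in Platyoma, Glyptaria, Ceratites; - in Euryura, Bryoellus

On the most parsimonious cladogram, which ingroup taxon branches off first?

Glyptaria

Character polarity is set by the outgroup: the derived state is whichever differs from the outgroup's state, so for I, IV the derived state is '-', and for the remaining characters it is '+'.
I: derived state '-' in Platyoma only — an autapomorphy, so it tells us nothing about relationships among taxa.
II: derived state '+' in Euryura only — an autapomorphy, so it tells us nothing about relationships among taxa.
Only Bryoellus, Euryura, and Platyoma show the derived state '+' for III, supporting them as a clade.
IV (derived state '-') is shared by Bryoellus and Euryura — a synapomorphy uniting that clade.
Most parsimonious ingroup topology: (((Euryura,Bryoellus),Platyoma),Glyptaria).
Glyptaria is sister to the clade containing all other ingroup taxa, so it is the earliest-diverging (most basal) ingroup lineage.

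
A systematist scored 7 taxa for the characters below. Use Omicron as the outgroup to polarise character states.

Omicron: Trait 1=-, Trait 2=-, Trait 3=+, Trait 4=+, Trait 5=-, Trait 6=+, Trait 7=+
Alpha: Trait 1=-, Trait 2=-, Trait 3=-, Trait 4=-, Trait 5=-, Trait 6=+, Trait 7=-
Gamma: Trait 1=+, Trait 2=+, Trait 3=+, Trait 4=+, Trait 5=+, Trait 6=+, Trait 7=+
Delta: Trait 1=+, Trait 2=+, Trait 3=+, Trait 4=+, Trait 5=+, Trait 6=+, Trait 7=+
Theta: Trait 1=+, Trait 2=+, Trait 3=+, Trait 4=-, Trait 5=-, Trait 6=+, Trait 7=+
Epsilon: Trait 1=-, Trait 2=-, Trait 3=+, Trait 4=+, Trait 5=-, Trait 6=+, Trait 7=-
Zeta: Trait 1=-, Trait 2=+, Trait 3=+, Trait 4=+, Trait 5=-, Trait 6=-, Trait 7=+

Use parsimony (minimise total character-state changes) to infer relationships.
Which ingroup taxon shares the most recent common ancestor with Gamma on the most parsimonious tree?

Character polarity is set by the outgroup: the derived state is whichever differs from the outgroup's state, so for Trait 3, Trait 4, Trait 6, Trait 7 the derived state is '-', and for the remaining characters it is '+'.
Only Delta, Gamma, and Theta show the derived state '+' for Trait 1, supporting them as a clade.
Only Delta, Gamma, Theta, and Zeta show the derived state '+' for Trait 2, supporting them as a clade.
Trait 3 (derived state '-') is unique to Alpha (autapomorphy; uninformative for grouping).
Trait 4 (state '-') occurs in Alpha and Theta but conflicts with the nesting implied by the other characters — most parsimoniously interpreted as homoplasy.
Only Delta and Gamma show the derived state '+' for Trait 5, supporting them as a clade.
Trait 6 (derived state '-') is unique to Zeta (autapomorphy; uninformative for grouping).
Trait 7: derived state '-' in Alpha and Epsilon only — synapomorphy for {Alpha, Epsilon}.
Most parsimonious ingroup topology: ((Alpha,Epsilon),(((Gamma,Delta),Theta),Zeta)).
Gamma and Delta form a cherry on this tree, so they are sister taxa.

Delta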